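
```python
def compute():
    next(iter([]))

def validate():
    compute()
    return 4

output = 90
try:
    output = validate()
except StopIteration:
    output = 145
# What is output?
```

Step-by-step execution trace:
1. output starts at 90.
2. try: `validate()` calls `compute()`.
3. `compute()` evaluates `next(iter([]))`, which raises StopIteration; it propagates through validate (uncaught).
4. `return 4` in validate is not reached; the assignment to output does not complete.
5. `except StopIteration` matches → output = 145.
Result: 145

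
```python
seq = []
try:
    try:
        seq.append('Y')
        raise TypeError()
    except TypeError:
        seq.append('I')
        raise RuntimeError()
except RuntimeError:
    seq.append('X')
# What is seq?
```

Step-by-step execution trace:
1. Inner try: `seq.append('Y')` → seq = ['Y'].
2. `raise TypeError()` raises TypeError.
3. Inner `except TypeError` matches → `seq.append('I')` → seq = ['Y', 'I'].
4. `raise RuntimeError()` raises RuntimeError; propagates to outer try.
5. Outer `except RuntimeError` matches → `seq.append('X')` → seq = ['Y', 'I', 'X'].
Result: ['Y', 'I', 'X']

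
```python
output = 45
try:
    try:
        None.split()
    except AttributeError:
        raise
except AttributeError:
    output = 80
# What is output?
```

Step-by-step execution trace:
1. Inner try: `None.split()` raises AttributeError.
2. Inner `except AttributeError` matches; bare `raise` re-raises the same AttributeError.
3. Outer `except AttributeError` matches → output = 80.
Result: 80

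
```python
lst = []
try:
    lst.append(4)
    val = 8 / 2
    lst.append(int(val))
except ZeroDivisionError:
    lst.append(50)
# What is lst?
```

Step-by-step execution trace:
1. try: `lst.append(4)` → lst = [4].
2. `val = 8 / 2` → val = 4.0. No exception raised.
3. `lst.append(int(val))` → lst = [4, 4].
4. `except ZeroDivisionError` is skipped (no exception was raised).
Result: [4, 4]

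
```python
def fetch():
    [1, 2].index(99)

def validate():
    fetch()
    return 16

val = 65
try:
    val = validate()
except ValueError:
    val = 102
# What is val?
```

Step-by-step execution trace:
1. val starts at 65.
2. try: `validate()` calls `fetch()`.
3. `fetch()` evaluates `[1, 2].index(99)`, which raises ValueError; it propagates through validate (uncaught).
4. `return 16` in validate is not reached; the assignment to val does not complete.
5. `except ValueError` matches → val = 102.
Result: 102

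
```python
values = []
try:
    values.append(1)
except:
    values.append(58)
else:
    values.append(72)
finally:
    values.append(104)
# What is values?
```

Step-by-step execution trace:
1. try: `values.append(1)` → values = [1]. No exception raised.
2. `except` is skipped.
3. `else` runs: `values.append(72)` → values = [1, 72].
4. `finally` always runs: `values.append(104)` → values = [1, 72, 104].
Result: [1, 72, 104]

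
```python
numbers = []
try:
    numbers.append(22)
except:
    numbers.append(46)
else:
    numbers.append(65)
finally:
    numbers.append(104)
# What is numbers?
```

Step-by-step execution trace:
1. try: `numbers.append(22)` → numbers = [22]. No exception raised.
2. `except` is skipped.
3. `else` runs: `numbers.append(65)` → numbers = [22, 65].
4. `finally` always runs: `numbers.append(104)` → numbers = [22, 65, 104].
Result: [22, 65, 104]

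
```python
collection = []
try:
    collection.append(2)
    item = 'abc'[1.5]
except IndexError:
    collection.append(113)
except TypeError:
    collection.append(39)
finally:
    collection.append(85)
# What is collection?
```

Step-by-step execution trace:
1. try: `collection.append(2)` → collection = [2].
2. `item = 'abc'[1.5]` raises TypeError.
3. `except IndexError` does not match TypeError; skipped.
4. `except TypeError` matches → `collection.append(39)` → collection = [2, 39].
5. finally always runs: `collection.append(85)` → collection = [2, 39, 85].
Result: [2, 39, 85]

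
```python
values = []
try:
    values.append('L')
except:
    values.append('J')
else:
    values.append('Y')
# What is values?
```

Step-by-step execution trace:
1. try: `values.append('L')` → values = ['L']. No exception raised.
2. `except` is skipped.
3. `else` runs (try completed without exception): `values.append('Y')` → values = ['L', 'Y'].
Result: ['L', 'Y']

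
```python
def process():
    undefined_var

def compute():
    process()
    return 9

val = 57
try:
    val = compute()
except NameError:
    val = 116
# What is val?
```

Step-by-step execution trace:
1. val starts at 57.
2. try: `compute()` calls `process()`.
3. `process()` evaluates `undefined_var`, which raises NameError; it propagates through compute (uncaught).
4. `return 9` in compute is not reached; the assignment to val does not complete.
5. `except NameError` matches → val = 116.
Result: 116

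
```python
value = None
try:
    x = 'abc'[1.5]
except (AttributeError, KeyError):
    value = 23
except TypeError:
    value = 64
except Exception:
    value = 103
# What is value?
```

Step-by-step execution trace:
1. `x = 'abc'[1.5]` raises TypeError.
2. `except (AttributeError, KeyError)` does not match TypeError; skipped.
3. `except TypeError` matches (exact type match) → value = 64.
4. `except Exception` is not reached.
Result: 64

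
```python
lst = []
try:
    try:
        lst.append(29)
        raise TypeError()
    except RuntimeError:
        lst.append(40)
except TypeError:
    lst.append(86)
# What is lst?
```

Step-by-step execution trace:
1. Inner try: `lst.append(29)` → lst = [29].
2. `raise TypeError()` raises TypeError.
3. Inner `except RuntimeError` does not match TypeError; exception propagates to outer try.
4. Outer `except TypeError` matches → `lst.append(86)` → lst = [29, 86].
Result: [29, 86]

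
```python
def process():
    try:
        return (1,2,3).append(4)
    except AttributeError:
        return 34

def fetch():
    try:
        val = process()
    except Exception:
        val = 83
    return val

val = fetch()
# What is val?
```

Step-by-step execution trace:
1. `fetch()` calls `process()`.
2. In process: `(1,2,3).append(4)` raises AttributeError; `except AttributeError` catches it → returns 34.
3. In fetch: `val = process()` → val = 34. No exception reaches fetch.
4. `except Exception` is skipped; fetch returns 34.
5. val = 34.
Result: 34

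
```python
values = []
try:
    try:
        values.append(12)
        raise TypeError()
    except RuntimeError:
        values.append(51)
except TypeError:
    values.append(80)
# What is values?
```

Step-by-step execution trace:
1. Inner try: `values.append(12)` → values = [12].
2. `raise TypeError()` raises TypeError.
3. Inner `except RuntimeError` does not match TypeError; exception propagates to outer try.
4. Outer `except TypeError` matches → `values.append(80)` → values = [12, 80].
Result: [12, 80]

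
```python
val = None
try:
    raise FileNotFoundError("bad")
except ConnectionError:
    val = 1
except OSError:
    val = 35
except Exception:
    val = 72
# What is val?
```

Step-by-step execution trace:
1. `raise FileNotFoundError(...)` raises FileNotFoundError.
2. `except ConnectionError` does not match (FileNotFoundError is not a subclass of ConnectionError); skipped.
3. `except OSError` matches (FileNotFoundError is a subclass of OSError) → val = 35.
4. `except Exception` is not reached.
Result: 35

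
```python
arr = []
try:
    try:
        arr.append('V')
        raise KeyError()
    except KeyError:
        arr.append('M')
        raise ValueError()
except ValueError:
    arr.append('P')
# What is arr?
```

Step-by-step execution trace:
1. Inner try: `arr.append('V')` → arr = ['V'].
2. `raise KeyError()` raises KeyError.
3. Inner `except KeyError` matches → `arr.append('M')` → arr = ['V', 'M'].
4. `raise ValueError()` raises ValueError; propagates to outer try.
5. Outer `except ValueError` matches → `arr.append('P')` → arr = ['V', 'M', 'P'].
Result: ['V', 'M', 'P']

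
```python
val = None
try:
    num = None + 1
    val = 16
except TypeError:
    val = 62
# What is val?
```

Step-by-step execution trace:
1. `num = None + 1` raises TypeError.
2. `val = 16` is not reached.
3. `except TypeError` matches → val = 62.
Result: 62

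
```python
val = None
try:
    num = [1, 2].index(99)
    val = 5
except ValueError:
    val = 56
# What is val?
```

Step-by-step execution trace:
1. `num = [1, 2].index(99)` raises ValueError.
2. `val = 5` is not reached.
3. `except ValueError` matches → val = 56.
Result: 56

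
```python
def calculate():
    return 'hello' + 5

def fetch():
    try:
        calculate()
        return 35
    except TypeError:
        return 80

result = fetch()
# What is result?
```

Step-by-step execution trace:
1. `fetch()` calls `calculate()`.
2. `calculate()` evaluates `'hello' + 5`, which raises TypeError; it propagates to the caller.
3. `return 35` is not reached.
4. `except TypeError` in fetch matches → returns 80.
5. result = 80.
Result: 80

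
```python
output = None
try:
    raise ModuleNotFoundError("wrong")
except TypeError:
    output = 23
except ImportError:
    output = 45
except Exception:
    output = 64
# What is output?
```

Step-by-step execution trace:
1. `raise ModuleNotFoundError(...)` raises ModuleNotFoundError.
2. `except TypeError` does not match (ModuleNotFoundError is not a subclass of TypeError); skipped.
3. `except ImportError` matches (ModuleNotFoundError is a subclass of ImportError) → output = 45.
4. `except Exception` is not reached.
Result: 45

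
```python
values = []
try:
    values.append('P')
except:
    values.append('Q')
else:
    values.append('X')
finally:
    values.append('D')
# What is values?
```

Step-by-step execution trace:
1. try: `values.append('P')` → values = ['P']. No exception raised.
2. `except` is skipped.
3. `else` runs: `values.append('X')` → values = ['P', 'X'].
4. `finally` always runs: `values.append('D')` → values = ['P', 'X', 'D'].
Result: ['P', 'X', 'D']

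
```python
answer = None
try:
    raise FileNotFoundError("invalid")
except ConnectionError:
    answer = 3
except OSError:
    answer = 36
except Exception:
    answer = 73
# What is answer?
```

Step-by-step execution trace:
1. `raise FileNotFoundError(...)` raises FileNotFoundError.
2. `except ConnectionError` does not match (FileNotFoundError is not a subclass of ConnectionError); skipped.
3. `except OSError` matches (FileNotFoundError is a subclass of OSError) → answer = 36.
4. `except Exception` is not reached.
Result: 36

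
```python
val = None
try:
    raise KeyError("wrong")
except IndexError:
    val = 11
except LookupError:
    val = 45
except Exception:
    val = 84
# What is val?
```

Step-by-step execution trace:
1. `raise KeyError(...)` raises KeyError.
2. `except IndexError` does not match (KeyError is not a subclass of IndexError); skipped.
3. `except LookupError` matches (KeyError is a subclass of LookupError) → val = 45.
4. `except Exception` is not reached.
Result: 45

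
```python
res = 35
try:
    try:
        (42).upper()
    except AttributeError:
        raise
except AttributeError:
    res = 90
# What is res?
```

Step-by-step execution trace:
1. Inner try: `(42).upper()` raises AttributeError.
2. Inner `except AttributeError` matches; bare `raise` re-raises the same AttributeError.
3. Outer `except AttributeError` matches → res = 90.
Result: 90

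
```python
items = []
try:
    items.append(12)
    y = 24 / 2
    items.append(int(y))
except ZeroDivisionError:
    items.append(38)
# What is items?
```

Step-by-step execution trace:
1. try: `items.append(12)` → items = [12].
2. `y = 24 / 2` → y = 12.0. No exception raised.
3. `items.append(int(y))` → items = [12, 12].
4. `except ZeroDivisionError` is skipped (no exception was raised).
Result: [12, 12]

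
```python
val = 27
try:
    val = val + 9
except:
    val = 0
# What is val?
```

Step-by-step execution trace:
1. val starts at 27.
2. try: `val = val + 9` → val = 36. No exception raised.
3. `except` is skipped.
Result: 36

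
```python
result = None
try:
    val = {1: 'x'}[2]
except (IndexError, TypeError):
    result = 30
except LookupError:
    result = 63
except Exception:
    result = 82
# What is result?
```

Step-by-step execution trace:
1. `val = {1: 'x'}[2]` raises KeyError.
2. `except (IndexError, TypeError)` does not match KeyError; skipped.
3. `except LookupError` matches (KeyError is a subclass of LookupError) → result = 63.
4. `except Exception` is not reached.
Result: 63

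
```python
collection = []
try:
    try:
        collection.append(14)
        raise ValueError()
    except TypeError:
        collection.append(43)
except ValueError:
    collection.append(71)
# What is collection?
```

Step-by-step execution trace:
1. Inner try: `collection.append(14)` → collection = [14].
2. `raise ValueError()` raises ValueError.
3. Inner `except TypeError` does not match ValueError; exception propagates to outer try.
4. Outer `except ValueError` matches → `collection.append(71)` → collection = [14, 71].
Result: [14, 71]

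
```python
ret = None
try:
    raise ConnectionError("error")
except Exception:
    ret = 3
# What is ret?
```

Step-by-step execution trace:
1. `raise ConnectionError(...)` raises ConnectionError.
2. `except Exception` matches (ConnectionError is a subclass of Exception) → ret = 3.
Result: 3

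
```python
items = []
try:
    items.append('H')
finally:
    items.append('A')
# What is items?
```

Step-by-step execution trace:
1. try: `items.append('H')` → items = ['H'].
2. The try body completes without raising.
3. finally always runs: `items.append('A')` → items = ['H', 'A'].
Result: ['H', 'A']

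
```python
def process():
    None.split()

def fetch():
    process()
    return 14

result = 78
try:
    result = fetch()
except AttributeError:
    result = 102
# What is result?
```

Step-by-step execution trace:
1. result starts at 78.
2. try: `fetch()` calls `process()`.
3. `process()` evaluates `None.split()`, which raises AttributeError; it propagates through fetch (uncaught).
4. `return 14` in fetch is not reached; the assignment to result does not complete.
5. `except AttributeError` matches → result = 102.
Result: 102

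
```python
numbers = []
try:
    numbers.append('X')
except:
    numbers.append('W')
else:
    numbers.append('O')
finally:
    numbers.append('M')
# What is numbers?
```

Step-by-step execution trace:
1. try: `numbers.append('X')` → numbers = ['X']. No exception raised.
2. `except` is skipped.
3. `else` runs: `numbers.append('O')` → numbers = ['X', 'O'].
4. `finally` always runs: `numbers.append('M')` → numbers = ['X', 'O', 'M'].
Result: ['X', 'O', 'M']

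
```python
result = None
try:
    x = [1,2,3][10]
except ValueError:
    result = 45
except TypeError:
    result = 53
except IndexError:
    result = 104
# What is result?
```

Step-by-step execution trace:
1. `x = [1,2,3][10]` raises IndexError.
2. `except ValueError` does not match IndexError; skipped.
3. `except TypeError` does not match IndexError; skipped.
4. `except IndexError` matches → result = 104.
Result: 104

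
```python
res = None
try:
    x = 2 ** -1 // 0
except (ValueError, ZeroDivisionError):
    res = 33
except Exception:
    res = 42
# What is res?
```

Step-by-step execution trace:
1. `x = 2 ** -1 // 0` raises ZeroDivisionError.
2. `except (ValueError, ZeroDivisionError)` matches (ZeroDivisionError is in the tuple) → res = 33.
3. `except Exception` is not reached.
Result: 33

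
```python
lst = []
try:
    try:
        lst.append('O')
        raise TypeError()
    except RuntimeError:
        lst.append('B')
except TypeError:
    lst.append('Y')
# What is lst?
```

Step-by-step execution trace:
1. Inner try: `lst.append('O')` → lst = ['O'].
2. `raise TypeError()` raises TypeError.
3. Inner `except RuntimeError` does not match TypeError; exception propagates to outer try.
4. Outer `except TypeError` matches → `lst.append('Y')` → lst = ['O', 'Y'].
Result: ['O', 'Y']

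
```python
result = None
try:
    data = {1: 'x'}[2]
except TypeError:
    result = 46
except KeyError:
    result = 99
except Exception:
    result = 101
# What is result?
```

Step-by-step execution trace:
1. `data = {1: 'x'}[2]` raises KeyError.
2. `except TypeError` does not match KeyError; skipped.
3. `except KeyError` matches → result = 99.
4. Remaining except clauses are skipped.
Result: 99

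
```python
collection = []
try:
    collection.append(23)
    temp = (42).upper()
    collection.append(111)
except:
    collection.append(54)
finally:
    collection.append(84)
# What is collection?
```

Step-by-step execution trace:
1. try: `collection.append(23)` → collection = [23].
2. `temp = (42).upper()` raises AttributeError; `collection.append(111)` is not reached.
3. bare `except` matches → `collection.append(54)` → collection = [23, 54].
4. finally always runs: `collection.append(84)` → collection = [23, 54, 84].
Result: [23, 54, 84]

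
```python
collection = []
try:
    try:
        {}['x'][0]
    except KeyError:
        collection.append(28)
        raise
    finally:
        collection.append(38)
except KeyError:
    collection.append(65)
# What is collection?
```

Step-by-step execution trace:
1. Inner try: `{}['x'][0]` raises KeyError.
2. Inner `except KeyError` matches → `collection.append(28)` → collection = [28].
3. bare `raise` re-raises KeyError.
4. Inner `finally` runs during unwinding: `collection.append(38)` → collection = [28, 38].
5. Outer `except KeyError` matches → `collection.append(65)` → collection = [28, 38, 65].
Result: [28, 38, 65]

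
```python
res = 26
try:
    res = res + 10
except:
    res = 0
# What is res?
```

Step-by-step execution trace:
1. res starts at 26.
2. try: `res = res + 10` → res = 36. No exception raised.
3. `except` is skipped.
Result: 36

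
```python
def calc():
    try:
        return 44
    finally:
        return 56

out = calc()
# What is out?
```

Step-by-step execution trace:
1. `calc()` enters try: `return 44` sets pending return value 44.
2. Before returning, `finally: return 56` runs and overrides the pending return.
3. calc() returns 56 → out = 56.
Result: 56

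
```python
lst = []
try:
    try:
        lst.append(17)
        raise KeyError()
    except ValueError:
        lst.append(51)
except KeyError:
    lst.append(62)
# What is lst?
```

Step-by-step execution trace:
1. Inner try: `lst.append(17)` → lst = [17].
2. `raise KeyError()` raises KeyError.
3. Inner `except ValueError` does not match KeyError; exception propagates to outer try.
4. Outer `except KeyError` matches → `lst.append(62)` → lst = [17, 62].
Result: [17, 62]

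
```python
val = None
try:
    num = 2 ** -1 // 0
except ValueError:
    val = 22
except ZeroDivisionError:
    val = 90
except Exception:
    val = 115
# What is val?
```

Step-by-step execution trace:
1. `num = 2 ** -1 // 0` raises ZeroDivisionError.
2. `except ValueError` does not match ZeroDivisionError; skipped.
3. `except ZeroDivisionError` matches → val = 90.
4. Remaining except clauses are skipped.
Result: 90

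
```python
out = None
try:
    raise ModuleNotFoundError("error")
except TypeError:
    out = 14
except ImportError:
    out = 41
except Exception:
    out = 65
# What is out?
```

Step-by-step execution trace:
1. `raise ModuleNotFoundError(...)` raises ModuleNotFoundError.
2. `except TypeError` does not match (ModuleNotFoundError is not a subclass of TypeError); skipped.
3. `except ImportError` matches (ModuleNotFoundError is a subclass of ImportError) → out = 41.
4. `except Exception` is not reached.
Result: 41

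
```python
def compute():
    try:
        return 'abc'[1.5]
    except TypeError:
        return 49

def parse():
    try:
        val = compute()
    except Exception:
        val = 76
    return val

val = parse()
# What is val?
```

Step-by-step execution trace:
1. `parse()` calls `compute()`.
2. In compute: `'abc'[1.5]` raises TypeError; `except TypeError` catches it → returns 49.
3. In parse: `val = compute()` → val = 49. No exception reaches parse.
4. `except Exception` is skipped; parse returns 49.
5. val = 49.
Result: 49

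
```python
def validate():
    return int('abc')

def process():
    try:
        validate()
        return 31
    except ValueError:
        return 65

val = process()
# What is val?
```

Step-by-step execution trace:
1. `process()` calls `validate()`.
2. `validate()` evaluates `int('abc')`, which raises ValueError; it propagates to the caller.
3. `return 31` is not reached.
4. `except ValueError` in process matches → returns 65.
5. val = 65.
Result: 65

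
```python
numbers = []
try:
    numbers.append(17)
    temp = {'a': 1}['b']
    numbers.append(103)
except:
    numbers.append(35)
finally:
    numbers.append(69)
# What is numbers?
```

Step-by-step execution trace:
1. try: `numbers.append(17)` → numbers = [17].
2. `temp = {'a': 1}['b']` raises KeyError; `numbers.append(103)` is not reached.
3. bare `except` matches → `numbers.append(35)` → numbers = [17, 35].
4. finally always runs: `numbers.append(69)` → numbers = [17, 35, 69].
Result: [17, 35, 69]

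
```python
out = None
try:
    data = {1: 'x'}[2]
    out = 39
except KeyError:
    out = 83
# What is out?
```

Step-by-step execution trace:
1. `data = {1: 'x'}[2]` raises KeyError.
2. `out = 39` is not reached.
3. `except KeyError` matches → out = 83.
Result: 83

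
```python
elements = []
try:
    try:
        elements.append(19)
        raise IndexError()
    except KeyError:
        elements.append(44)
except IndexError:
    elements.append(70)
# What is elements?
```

Step-by-step execution trace:
1. Inner try: `elements.append(19)` → elements = [19].
2. `raise IndexError()` raises IndexError.
3. Inner `except KeyError` does not match IndexError; exception propagates to outer try.
4. Outer `except IndexError` matches → `elements.append(70)` → elements = [19, 70].
Result: [19, 70]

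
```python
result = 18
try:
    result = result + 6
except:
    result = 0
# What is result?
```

Step-by-step execution trace:
1. result starts at 18.
2. try: `result = result + 6` → result = 24. No exception raised.
3. `except` is skipped.
Result: 24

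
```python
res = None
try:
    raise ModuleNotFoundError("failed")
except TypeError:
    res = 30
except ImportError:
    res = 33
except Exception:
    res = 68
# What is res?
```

Step-by-step execution trace:
1. `raise ModuleNotFoundError(...)` raises ModuleNotFoundError.
2. `except TypeError` does not match (ModuleNotFoundError is not a subclass of TypeError); skipped.
3. `except ImportError` matches (ModuleNotFoundError is a subclass of ImportError) → res = 33.
4. `except Exception` is not reached.
Result: 33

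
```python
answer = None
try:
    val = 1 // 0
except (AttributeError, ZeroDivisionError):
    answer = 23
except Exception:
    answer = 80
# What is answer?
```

Step-by-step execution trace:
1. `val = 1 // 0` raises ZeroDivisionError.
2. `except (AttributeError, ZeroDivisionError)` matches (ZeroDivisionError is in the tuple) → answer = 23.
3. `except Exception` is not reached.
Result: 23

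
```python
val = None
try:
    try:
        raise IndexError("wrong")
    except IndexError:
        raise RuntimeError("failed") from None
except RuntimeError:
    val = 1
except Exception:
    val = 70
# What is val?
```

Step-by-step execution trace:
1. Inner try raises IndexError; inner `except IndexError` catches it.
2. `raise RuntimeError(...) from None` raises RuntimeError (from None suppresses __context__, but the active exception is still RuntimeError).
3. Outer `except RuntimeError` matches → val = 1.
4. `except Exception` is not reached.
Result: 1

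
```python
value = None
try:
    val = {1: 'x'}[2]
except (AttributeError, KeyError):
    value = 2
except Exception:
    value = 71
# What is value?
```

Step-by-step execution trace:
1. `val = {1: 'x'}[2]` raises KeyError.
2. `except (AttributeError, KeyError)` matches (KeyError is in the tuple) → value = 2.
3. `except Exception` is not reached.
Result: 2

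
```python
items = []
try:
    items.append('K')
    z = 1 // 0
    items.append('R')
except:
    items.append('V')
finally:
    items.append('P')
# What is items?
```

Step-by-step execution trace:
1. try: `items.append('K')` → items = ['K'].
2. `z = 1 // 0` raises ZeroDivisionError; `items.append('R')` is not reached.
3. bare `except` matches → `items.append('V')` → items = ['K', 'V'].
4. finally always runs: `items.append('P')` → items = ['K', 'V', 'P'].
Result: ['K', 'V', 'P']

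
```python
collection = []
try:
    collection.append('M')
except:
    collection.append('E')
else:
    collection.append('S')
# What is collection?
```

Step-by-step execution trace:
1. try: `collection.append('M')` → collection = ['M']. No exception raised.
2. `except` is skipped.
3. `else` runs (try completed without exception): `collection.append('S')` → collection = ['M', 'S'].
Result: ['M', 'S']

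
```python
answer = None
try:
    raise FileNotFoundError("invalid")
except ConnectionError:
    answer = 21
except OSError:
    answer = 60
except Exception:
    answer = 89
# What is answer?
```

Step-by-step execution trace:
1. `raise FileNotFoundError(...)` raises FileNotFoundError.
2. `except ConnectionError` does not match (FileNotFoundError is not a subclass of ConnectionError); skipped.
3. `except OSError` matches (FileNotFoundError is a subclass of OSError) → answer = 60.
4. `except Exception` is not reached.
Result: 60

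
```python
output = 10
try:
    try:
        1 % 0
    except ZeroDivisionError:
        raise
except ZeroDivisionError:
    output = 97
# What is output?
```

Step-by-step execution trace:
1. Inner try: `1 % 0` raises ZeroDivisionError.
2. Inner `except ZeroDivisionError` matches; bare `raise` re-raises the same ZeroDivisionError.
3. Outer `except ZeroDivisionError` matches → output = 97.
Result: 97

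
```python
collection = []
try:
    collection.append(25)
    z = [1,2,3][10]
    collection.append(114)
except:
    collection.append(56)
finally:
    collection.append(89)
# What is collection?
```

Step-by-step execution trace:
1. try: `collection.append(25)` → collection = [25].
2. `z = [1,2,3][10]` raises IndexError; `collection.append(114)` is not reached.
3. bare `except` matches → `collection.append(56)` → collection = [25, 56].
4. finally always runs: `collection.append(89)` → collection = [25, 56, 89].
Result: [25, 56, 89]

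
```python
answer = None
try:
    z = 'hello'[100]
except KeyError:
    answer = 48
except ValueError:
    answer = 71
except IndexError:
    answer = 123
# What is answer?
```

Step-by-step execution trace:
1. `z = 'hello'[100]` raises IndexError.
2. `except KeyError` does not match IndexError; skipped.
3. `except ValueError` does not match IndexError; skipped.
4. `except IndexError` matches → answer = 123.
Result: 123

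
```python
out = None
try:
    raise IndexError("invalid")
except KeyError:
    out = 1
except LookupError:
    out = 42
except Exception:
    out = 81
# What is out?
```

Step-by-step execution trace:
1. `raise IndexError(...)` raises IndexError.
2. `except KeyError` does not match (IndexError is not a subclass of KeyError); skipped.
3. `except LookupError` matches (IndexError is a subclass of LookupError) → out = 42.
4. `except Exception` is not reached.
Result: 42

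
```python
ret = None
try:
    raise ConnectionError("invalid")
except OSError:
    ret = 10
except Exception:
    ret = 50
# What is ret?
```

Step-by-step execution trace:
1. `raise ConnectionError(...)` raises ConnectionError.
2. `except OSError` matches (ConnectionError is a subclass of OSError) → ret = 10.
3. `except Exception` is not reached.
Result: 10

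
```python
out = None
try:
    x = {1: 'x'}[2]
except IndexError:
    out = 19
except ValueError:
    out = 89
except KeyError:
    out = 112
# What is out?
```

Step-by-step execution trace:
1. `x = {1: 'x'}[2]` raises KeyError.
2. `except IndexError` does not match KeyError; skipped.
3. `except ValueError` does not match KeyError; skipped.
4. `except KeyError` matches → out = 112.
Result: 112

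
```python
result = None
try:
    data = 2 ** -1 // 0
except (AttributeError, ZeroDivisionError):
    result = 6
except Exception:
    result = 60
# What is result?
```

Step-by-step execution trace:
1. `data = 2 ** -1 // 0` raises ZeroDivisionError.
2. `except (AttributeError, ZeroDivisionError)` matches (ZeroDivisionError is in the tuple) → result = 6.
3. `except Exception` is not reached.
Result: 6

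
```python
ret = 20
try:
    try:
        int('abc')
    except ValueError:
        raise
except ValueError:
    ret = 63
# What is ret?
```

Step-by-step execution trace:
1. Inner try: `int('abc')` raises ValueError.
2. Inner `except ValueError` matches; bare `raise` re-raises the same ValueError.
3. Outer `except ValueError` matches → ret = 63.
Result: 63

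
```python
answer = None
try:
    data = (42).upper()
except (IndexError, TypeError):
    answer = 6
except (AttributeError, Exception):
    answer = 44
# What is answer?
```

Step-by-step execution trace:
1. `data = (42).upper()` raises AttributeError.
2. `except (IndexError, TypeError)` does not match AttributeError; skipped.
3. `except (AttributeError, Exception)` matches (AttributeError is in the tuple) → answer = 44.
Result: 44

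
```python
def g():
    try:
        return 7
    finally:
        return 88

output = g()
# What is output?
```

Step-by-step execution trace:
1. `g()` enters try: `return 7` sets pending return value 7.
2. Before returning, `finally: return 88` runs and overrides the pending return.
3. g() returns 88 → output = 88.
Result: 88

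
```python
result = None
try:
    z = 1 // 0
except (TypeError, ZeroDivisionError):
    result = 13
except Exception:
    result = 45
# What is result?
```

Step-by-step execution trace:
1. `z = 1 // 0` raises ZeroDivisionError.
2. `except (TypeError, ZeroDivisionError)` matches (ZeroDivisionError is in the tuple) → result = 13.
3. `except Exception` is not reached.
Result: 13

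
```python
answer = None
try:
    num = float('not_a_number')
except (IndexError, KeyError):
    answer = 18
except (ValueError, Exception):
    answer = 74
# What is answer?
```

Step-by-step execution trace:
1. `num = float('not_a_number')` raises ValueError.
2. `except (IndexError, KeyError)` does not match ValueError; skipped.
3. `except (ValueError, Exception)` matches (ValueError is in the tuple) → answer = 74.
Result: 74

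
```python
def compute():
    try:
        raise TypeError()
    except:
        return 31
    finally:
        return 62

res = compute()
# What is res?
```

Step-by-step execution trace:
1. `compute()` enters try: `raise TypeError()` raises TypeError.
2. bare `except` matches → `return 31` sets pending return value 31.
3. Before returning, `finally: return 62` runs and overrides the pending return.
4. compute() returns 62 → res = 62.
Result: 62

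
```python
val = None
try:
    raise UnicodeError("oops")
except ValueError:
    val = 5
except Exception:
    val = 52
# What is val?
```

Step-by-step execution trace:
1. `raise UnicodeError(...)` raises UnicodeError.
2. `except ValueError` matches (UnicodeError is a subclass of ValueError) → val = 5.
3. `except Exception` is not reached.
Result: 5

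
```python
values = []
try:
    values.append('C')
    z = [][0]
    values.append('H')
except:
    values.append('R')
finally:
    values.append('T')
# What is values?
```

Step-by-step execution trace:
1. try: `values.append('C')` → values = ['C'].
2. `z = [][0]` raises IndexError; `values.append('H')` is not reached.
3. bare `except` matches → `values.append('R')` → values = ['C', 'R'].
4. finally always runs: `values.append('T')` → values = ['C', 'R', 'T'].
Result: ['C', 'R', 'T']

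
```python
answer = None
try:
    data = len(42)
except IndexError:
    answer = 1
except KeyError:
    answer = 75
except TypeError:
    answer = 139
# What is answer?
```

Step-by-step execution trace:
1. `data = len(42)` raises TypeError.
2. `except IndexError` does not match TypeError; skipped.
3. `except KeyError` does not match TypeError; skipped.
4. `except TypeError` matches → answer = 139.
Result: 139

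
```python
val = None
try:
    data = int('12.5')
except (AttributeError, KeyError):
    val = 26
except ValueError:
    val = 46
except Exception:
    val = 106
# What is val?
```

Step-by-step execution trace:
1. `data = int('12.5')` raises ValueError.
2. `except (AttributeError, KeyError)` does not match ValueError; skipped.
3. `except ValueError` matches (exact type match) → val = 46.
4. `except Exception` is not reached.
Result: 46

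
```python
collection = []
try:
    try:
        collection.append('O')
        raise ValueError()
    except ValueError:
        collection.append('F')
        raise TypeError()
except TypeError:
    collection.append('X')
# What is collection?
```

Step-by-step execution trace:
1. Inner try: `collection.append('O')` → collection = ['O'].
2. `raise ValueError()` raises ValueError.
3. Inner `except ValueError` matches → `collection.append('F')` → collection = ['O', 'F'].
4. `raise TypeError()` raises TypeError; propagates to outer try.
5. Outer `except TypeError` matches → `collection.append('X')` → collection = ['O', 'F', 'X'].
Result: ['O', 'F', 'X']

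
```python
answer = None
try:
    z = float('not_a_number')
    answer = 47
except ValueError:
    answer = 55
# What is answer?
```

Step-by-step execution trace:
1. `z = float('not_a_number')` raises ValueError.
2. `answer = 47` is not reached.
3. `except ValueError` matches → answer = 55.
Result: 55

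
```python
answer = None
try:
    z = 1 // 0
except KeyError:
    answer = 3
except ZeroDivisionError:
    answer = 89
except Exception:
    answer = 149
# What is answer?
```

Step-by-step execution trace:
1. `z = 1 // 0` raises ZeroDivisionError.
2. `except KeyError` does not match ZeroDivisionError; skipped.
3. `except ZeroDivisionError` matches → answer = 89.
4. Remaining except clauses are skipped.
Result: 89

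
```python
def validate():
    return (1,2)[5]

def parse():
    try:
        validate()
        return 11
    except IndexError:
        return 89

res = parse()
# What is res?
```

Step-by-step execution trace:
1. `parse()` calls `validate()`.
2. `validate()` evaluates `(1,2)[5]`, which raises IndexError; it propagates to the caller.
3. `return 11` is not reached.
4. `except IndexError` in parse matches → returns 89.
5. res = 89.
Result: 89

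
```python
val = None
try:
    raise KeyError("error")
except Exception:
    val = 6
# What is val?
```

Step-by-step execution trace:
1. `raise KeyError(...)` raises KeyError.
2. `except Exception` matches (KeyError is a subclass of Exception) → val = 6.
Result: 6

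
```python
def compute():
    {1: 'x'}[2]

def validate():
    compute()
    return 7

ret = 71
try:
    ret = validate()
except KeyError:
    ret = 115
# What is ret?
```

Step-by-step execution trace:
1. ret starts at 71.
2. try: `validate()` calls `compute()`.
3. `compute()` evaluates `{1: 'x'}[2]`, which raises KeyError; it propagates through validate (uncaught).
4. `return 7` in validate is not reached; the assignment to ret does not complete.
5. `except KeyError` matches → ret = 115.
Result: 115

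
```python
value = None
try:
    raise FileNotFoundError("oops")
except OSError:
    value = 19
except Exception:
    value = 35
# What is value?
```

Step-by-step execution trace:
1. `raise FileNotFoundError(...)` raises FileNotFoundError.
2. `except OSError` matches (FileNotFoundError is a subclass of OSError) → value = 19.
3. `except Exception` is not reached.
Result: 19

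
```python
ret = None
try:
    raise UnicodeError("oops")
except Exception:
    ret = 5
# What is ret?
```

Step-by-step execution trace:
1. `raise UnicodeError(...)` raises UnicodeError.
2. `except Exception` matches (UnicodeError is a subclass of Exception) → ret = 5.
Result: 5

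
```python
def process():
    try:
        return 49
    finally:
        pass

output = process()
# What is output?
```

Step-by-step execution trace:
1. `process()` enters try: `return 49` sets pending return value 49.
2. Before returning, `finally: pass` runs (no effect).
3. process() returns 49 → output = 49.
Result: 49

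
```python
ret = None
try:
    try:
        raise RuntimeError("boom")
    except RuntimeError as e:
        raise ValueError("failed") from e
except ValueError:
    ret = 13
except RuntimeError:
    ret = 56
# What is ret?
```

Step-by-step execution trace:
1. Inner try raises RuntimeError; inner `except RuntimeError as e` catches it.
2. `raise ValueError(...) from e` raises ValueError (RuntimeError is attached as __cause__, but only ValueError is active).
3. Outer `except ValueError` matches → ret = 13.
4. `except RuntimeError` is not reached.
Result: 13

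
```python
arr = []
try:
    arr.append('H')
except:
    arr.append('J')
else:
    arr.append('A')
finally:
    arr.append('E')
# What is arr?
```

Step-by-step execution trace:
1. try: `arr.append('H')` → arr = ['H']. No exception raised.
2. `except` is skipped.
3. `else` runs: `arr.append('A')` → arr = ['H', 'A'].
4. `finally` always runs: `arr.append('E')` → arr = ['H', 'A', 'E'].
Result: ['H', 'A', 'E']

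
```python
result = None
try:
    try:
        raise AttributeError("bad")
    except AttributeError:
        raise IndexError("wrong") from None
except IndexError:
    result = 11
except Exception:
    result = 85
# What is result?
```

Step-by-step execution trace:
1. Inner try raises AttributeError; inner `except AttributeError` catches it.
2. `raise IndexError(...) from None` raises IndexError (from None suppresses __context__, but the active exception is still IndexError).
3. Outer `except IndexError` matches → result = 11.
4. `except Exception` is not reached.
Result: 11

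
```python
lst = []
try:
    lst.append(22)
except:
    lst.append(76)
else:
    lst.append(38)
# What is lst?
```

Step-by-step execution trace:
1. try: `lst.append(22)` → lst = [22]. No exception raised.
2. `except` is skipped.
3. `else` runs (try completed without exception): `lst.append(38)` → lst = [22, 38].
Result: [22, 38]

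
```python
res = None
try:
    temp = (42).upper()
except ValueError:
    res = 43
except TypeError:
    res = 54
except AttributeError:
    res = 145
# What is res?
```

Step-by-step execution trace:
1. `temp = (42).upper()` raises AttributeError.
2. `except ValueError` does not match AttributeError; skipped.
3. `except TypeError` does not match AttributeError; skipped.
4. `except AttributeError` matches → res = 145.
Result: 145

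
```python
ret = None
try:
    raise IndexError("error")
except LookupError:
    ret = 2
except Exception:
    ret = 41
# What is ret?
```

Step-by-step execution trace:
1. `raise IndexError(...)` raises IndexError.
2. `except LookupError` matches (IndexError is a subclass of LookupError) → ret = 2.
3. `except Exception` is not reached.
Result: 2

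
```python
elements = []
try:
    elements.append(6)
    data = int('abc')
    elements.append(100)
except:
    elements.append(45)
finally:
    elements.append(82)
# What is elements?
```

Step-by-step execution trace:
1. try: `elements.append(6)` → elements = [6].
2. `data = int('abc')` raises ValueError; `elements.append(100)` is not reached.
3. bare `except` matches → `elements.append(45)` → elements = [6, 45].
4. finally always runs: `elements.append(82)` → elements = [6, 45, 82].
Result: [6, 45, 82]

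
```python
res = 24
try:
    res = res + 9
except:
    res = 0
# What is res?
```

Step-by-step execution trace:
1. res starts at 24.
2. try: `res = res + 9` → res = 33. No exception raised.
3. `except` is skipped.
Result: 33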